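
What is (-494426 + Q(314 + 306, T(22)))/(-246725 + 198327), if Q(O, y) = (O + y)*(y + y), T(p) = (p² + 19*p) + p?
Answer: -1179443/24199 ≈ -48.739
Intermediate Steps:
T(p) = p² + 20*p
Q(O, y) = 2*y*(O + y) (Q(O, y) = (O + y)*(2*y) = 2*y*(O + y))
(-494426 + Q(314 + 306, T(22)))/(-246725 + 198327) = (-494426 + 2*(22*(20 + 22))*((314 + 306) + 22*(20 + 22)))/(-246725 + 198327) = (-494426 + 2*(22*42)*(620 + 22*42))/(-48398) = (-494426 + 2*924*(620 + 924))*(-1/48398) = (-494426 + 2*924*1544)*(-1/48398) = (-494426 + 2853312)*(-1/48398) = 2358886*(-1/48398) = -1179443/24199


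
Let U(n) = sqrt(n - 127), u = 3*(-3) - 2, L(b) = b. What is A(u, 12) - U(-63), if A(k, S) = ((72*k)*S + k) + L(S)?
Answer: -9503 - I*sqrt(190) ≈ -9503.0 - 13.784*I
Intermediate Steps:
u = -11 (u = -9 - 2 = -11)
U(n) = sqrt(-127 + n)
A(k, S) = S + k + 72*S*k (A(k, S) = ((72*k)*S + k) + S = (72*S*k + k) + S = (k + 72*S*k) + S = S + k + 72*S*k)
A(u, 12) - U(-63) = (12 - 11 + 72*12*(-11)) - sqrt(-127 - 63) = (12 - 11 - 9504) - sqrt(-190) = -9503 - I*sqrt(190)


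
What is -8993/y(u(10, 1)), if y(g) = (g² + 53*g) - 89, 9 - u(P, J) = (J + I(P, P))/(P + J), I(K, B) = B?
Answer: -8993/399 ≈ -22.539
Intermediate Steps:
u(P, J) = 8 (u(P, J) = 9 - (J + P)/(P + J) = 9 - (J + P)/(J + P) = 9 - 1*1 = 9 - 1 = 8)
y(g) = -89 + g² + 53*g
-8993/y(u(10, 1)) = -8993/(-89 + 8² + 53*8) = -8993/(-89 + 64 + 424) = -8993/399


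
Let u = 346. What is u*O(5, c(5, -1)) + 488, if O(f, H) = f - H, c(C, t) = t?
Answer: 2564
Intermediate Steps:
u*O(5, c(5, -1)) + 488 = 346*(5 - 1*(-1)) + 488 = 346*(5 + 1) + 488 = 346*6 + 488 = 2076 + 488 = 2564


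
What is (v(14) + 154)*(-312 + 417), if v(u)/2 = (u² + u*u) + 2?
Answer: 98910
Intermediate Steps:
v(u) = 4 + 4*u² (v(u) = 2*((u² + u*u) + 2) = 2*((u² + u²) + 2) = 2*(2*u² + 2) = 2*(2 + 2*u²) = 4 + 4*u²)
(v(14) + 154)*(-312 + 417) = ((4 + 4*14²) + 154)*(-312 + 417) = ((4 + 4*196) + 154)*105 = ((4 + 784) + 154)*105 = (788 + 154)*105 = 942*105 = 98910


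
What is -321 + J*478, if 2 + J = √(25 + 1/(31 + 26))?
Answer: -1277 + 478*√81282/57 ≈ 1113.8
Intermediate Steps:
J = -2 + √81282/57 (J = -2 + √(25 + 1/(31 + 26)) = -2 + √(25 + 1/57) = -2 + √(1426/57) = -2 + √81282/57 ≈ 3.0018)
-321 + J*478 = -321 + (-2 + √81282/57)*478 = -321 + (-956 + 478*√81282/57) = -1277 + 478*√81282/57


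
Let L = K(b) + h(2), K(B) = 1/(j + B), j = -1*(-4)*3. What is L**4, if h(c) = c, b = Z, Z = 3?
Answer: 923521/50625 ≈ 18.242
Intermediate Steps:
j = 12 (j = 4*3 = 12)
b = 3
K(B) = 1/(12 + B)
L = 31/15 (L = 1/(12 + 3) + 2 = 1/15 + 2 = 31/15 ≈ 2.0667)
L**4 = (31/15)**4 = 923521/50625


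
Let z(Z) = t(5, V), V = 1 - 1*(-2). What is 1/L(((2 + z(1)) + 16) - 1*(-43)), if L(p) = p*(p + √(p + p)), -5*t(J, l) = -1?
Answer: 25/90576 - 25*√85/4619376 ≈ 0.00022612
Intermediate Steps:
V = 3 (V = 1 + 2 = 3)
t(J, l) = ⅕ (t(J, l) = -⅕*(-1) = ⅕)
z(Z) = ⅕
L(p) = p*(p + √2*√p) (L(p) = p*(p + √(2*p)) = p*(p + √2*√p))
1/L(((2 + z(1)) + 16) - 1*(-43)) = 1/((((2 + ⅕) + 16) - 1*(-43))² + √2*(((2 + ⅕) + 16) - 1*(-43))^(3/2)) = 1/(((11/5 + 16) + 43)² + √2*((11/5 + 16) + 43)^(3/2)) = 1/((91/5 + 43)² + √2*(91/5 + 43)^(3/2)) = 1/((306/5)² + √2*(306/5)^(3/2)) = 1/(93636/25 + √2*(918*√170/25)) = 1/(93636/25 + 1836*√85/25)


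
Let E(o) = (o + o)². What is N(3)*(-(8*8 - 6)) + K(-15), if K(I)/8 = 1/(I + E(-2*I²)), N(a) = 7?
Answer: -328853902/809985 ≈ -406.00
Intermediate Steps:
E(o) = 4*o² (E(o) = (2*o)² = 4*o²)
K(I) = 8/(I + 16*I⁴) (K(I) = 8/(I + 4*(-2*I²)²) = 8/(I + 4*(4*I⁴)) = 8/(I + 16*I⁴))
N(3)*(-(8*8 - 6)) + K(-15) = 7*(-(8*8 - 6)) + 8/(-15 + 16*(-15)⁴) = 7*(-(64 - 6)) + 8/(-15 + 16*50625) = 7*(-1*58) + 8/(-15 + 810000) = 7*(-58) + 8/809985 = -406 + 8*(1/809985) = -406 + 8/809985 = -328853902/809985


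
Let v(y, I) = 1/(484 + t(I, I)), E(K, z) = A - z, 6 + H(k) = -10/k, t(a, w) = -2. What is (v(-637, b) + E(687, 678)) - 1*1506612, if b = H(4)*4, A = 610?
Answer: -726219759/482 ≈ -1.5067e+6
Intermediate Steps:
H(k) = -6 - 10/k
E(K, z) = 610 - z
b = -34 (b = (-6 - 10/4)*4 = (-6 - 10*1/4)*4 = (-6 - 5/2)*4 = -17/2*4 = -34)
v(y, I) = 1/482 (v(y, I) = 1/(484 - 2) = 1/482)
(v(-637, b) + E(687, 678)) - 1*1506612 = (1/482 + (610 - 1*678)) - 1*1506612 = (1/482 + (610 - 678)) - 1506612 = (1/482 - 68) - 1506612 = -32775/482 - 1506612 = -726219759/482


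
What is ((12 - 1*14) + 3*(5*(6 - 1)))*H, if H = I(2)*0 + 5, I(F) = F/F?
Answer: 365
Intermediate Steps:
I(F) = 1
H = 5 (H = 1*0 + 5 = 0 + 5 = 5)
((12 - 1*14) + 3*(5*(6 - 1)))*H = ((12 - 1*14) + 3*(5*(6 - 1)))*5 = ((12 - 14) + 3*(5*5))*5 = (-2 + 3*25)*5 = (-2 + 75)*5 = 73*5 = 365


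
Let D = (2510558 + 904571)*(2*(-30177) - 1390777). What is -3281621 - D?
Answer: 4955796279278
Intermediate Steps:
D = -4955799560899 (D = 3415129*(-60354 - 1390777) = 3415129*(-1451131) = -4955799560899)
-3281621 - D = -3281621 - 1*(-4955799560899) = -3281621 + 4955799560899 = 4955796279278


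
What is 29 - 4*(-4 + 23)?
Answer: -47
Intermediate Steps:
29 - 4*(-4 + 23) = 29 - 4*19 = 29 - 76 = -47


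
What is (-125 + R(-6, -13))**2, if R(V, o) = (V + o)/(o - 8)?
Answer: 6791236/441 ≈ 15400.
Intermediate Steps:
R(V, o) = (V + o)/(-8 + o)
(-125 + R(-6, -13))**2 = (-125 + (-6 - 13)/(-8 - 13))**2 = (-125 - 19/(-21))**2 = (-125 - 1/21*(-19))**2 = (-125 + 19/21)**2 = (-2606/21)**2 = 6791236/441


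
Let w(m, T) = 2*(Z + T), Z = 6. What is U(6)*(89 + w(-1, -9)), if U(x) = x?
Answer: 498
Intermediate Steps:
w(m, T) = 12 + 2*T (w(m, T) = 2*(6 + T) = 12 + 2*T)
U(6)*(89 + w(-1, -9)) = 6*(89 + (12 + 2*(-9))) = 6*(89 + (12 - 18)) = 6*(89 - 6) = 6*83 = 498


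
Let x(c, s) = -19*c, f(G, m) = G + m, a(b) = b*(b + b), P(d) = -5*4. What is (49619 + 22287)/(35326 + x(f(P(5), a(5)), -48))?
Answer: 35953/17378 ≈ 2.0689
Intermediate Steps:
P(d) = -20
a(b) = 2*b² (a(b) = b*(2*b) = 2*b²)
(49619 + 22287)/(35326 + x(f(P(5), a(5)), -48)) = (49619 + 22287)/(35326 - 19*(-20 + 2*5²)) = 71906/(35326 - 19*(-20 + 2*25)) = 71906/(35326 - 19*(-20 + 50)) = 71906/(35326 - 19*30) = 71906/(35326 - 570) = 71906/34756 = 71906*(1/34756) = 35953/17378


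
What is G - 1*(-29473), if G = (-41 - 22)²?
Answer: 33442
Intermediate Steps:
G = 3969 (G = (-63)² = 3969)
G - 1*(-29473) = 3969 - 1*(-29473) = 3969 + 29473 = 33442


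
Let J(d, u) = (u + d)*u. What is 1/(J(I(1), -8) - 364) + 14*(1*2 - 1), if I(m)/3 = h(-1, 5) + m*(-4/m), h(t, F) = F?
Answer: 4535/324 ≈ 13.997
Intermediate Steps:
I(m) = 3 (I(m) = 3*(5 + m*(-4/m)) = 3*(5 - 4) = 3*1 = 3)
J(d, u) = u*(d + u) (J(d, u) = (d + u)*u = u*(d + u))
1/(J(I(1), -8) - 364) + 14*(1*2 - 1) = 1/(-8*(3 - 8) - 364) + 14*(1*2 - 1) = 1/(-8*(-5) - 364) + 14*(2 - 1) = 1/(40 - 364) + 14*1 = 1/(-324) + 14 = -1/324 + 14 = 4535/324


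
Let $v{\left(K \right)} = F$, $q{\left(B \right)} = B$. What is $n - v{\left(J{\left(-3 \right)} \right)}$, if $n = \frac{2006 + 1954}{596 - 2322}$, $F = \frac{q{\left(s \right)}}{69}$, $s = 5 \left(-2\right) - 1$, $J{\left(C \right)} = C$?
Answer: $- \frac{127127}{59547} \approx -2.1349$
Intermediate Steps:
$s = -11$ ($s = -10 - 1 = -11$)
$F = - \frac{11}{69} \approx -0.15942$
$n = - \frac{1980}{863}$ ($n = \frac{3960}{-1726} = 3960 \left(- \frac{1}{1726}\right) = - \frac{1980}{863} \approx -2.2943$)
$v{\left(K \right)} = - \frac{11}{69}$
$n - v{\left(J{\left(-3 \right)} \right)} = - \frac{1980}{863} - - \frac{11}{69} = - \frac{1980}{863} + \frac{11}{69} = - \frac{127127}{59547}$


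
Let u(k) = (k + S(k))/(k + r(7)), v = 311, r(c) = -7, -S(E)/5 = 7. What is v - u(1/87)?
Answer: 46511/152 ≈ 305.99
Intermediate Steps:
S(E) = -35 (S(E) = -5*7 = -35)
u(k) = (-35 + k)/(-7 + k) (u(k) = (k - 35)/(k - 7) = (-35 + k)/(-7 + k))
v - u(1/87) = 311 - (-35 + 1/87)/(-7 + 1/87) = 311 - (-3044)/((-608/87)*87) = 311 - (-87)*(-3044)/(608*87) = 311 - 1*761/152 = 311 - 761/152 = 46511/152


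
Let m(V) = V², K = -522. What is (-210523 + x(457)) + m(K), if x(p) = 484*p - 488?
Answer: 282661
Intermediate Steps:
x(p) = -488 + 484*p
(-210523 + x(457)) + m(K) = (-210523 + (-488 + 484*457)) + (-522)² = (-210523 + (-488 + 221188)) + 272484 = (-210523 + 220700) + 272484 = 10177 + 272484 = 282661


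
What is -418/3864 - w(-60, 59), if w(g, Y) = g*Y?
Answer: 6839071/1932 ≈ 3539.9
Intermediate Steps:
w(g, Y) = Y*g
-418/3864 - w(-60, 59) = -418/3864 - 59*(-60) = -418*1/3864 - 1*(-3540) = -209/1932 + 3540 = 6839071/1932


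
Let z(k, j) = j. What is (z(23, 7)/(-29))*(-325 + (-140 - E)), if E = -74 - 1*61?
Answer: 2310/29 ≈ 79.655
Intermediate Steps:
E = -135 (E = -74 - 61 = -135)
(z(23, 7)/(-29))*(-325 + (-140 - E)) = (7/(-29))*(-325 + (-140 - 1*(-135))) = (7*(-1/29))*(-325 + (-140 + 135)) = -7*(-325 - 5)/29 = -7/29*(-330) = 2310/29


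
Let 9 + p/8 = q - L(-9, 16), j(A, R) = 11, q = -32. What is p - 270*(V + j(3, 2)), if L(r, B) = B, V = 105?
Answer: -31776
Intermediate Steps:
p = -456 (p = -72 + 8*(-32 - 1*16) = -72 + 8*(-32 - 16) = -72 + 8*(-48) = -72 - 384 = -456)
p - 270*(V + j(3, 2)) = -456 - 270*(105 + 11) = -456 - 270*116 = -456 - 31320 = -31776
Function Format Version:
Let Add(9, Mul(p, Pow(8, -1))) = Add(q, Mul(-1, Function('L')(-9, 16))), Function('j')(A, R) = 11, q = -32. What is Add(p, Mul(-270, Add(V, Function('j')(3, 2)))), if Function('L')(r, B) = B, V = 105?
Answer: -31776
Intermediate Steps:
p = -456 (p = Add(-72, Mul(8, Add(-32, Mul(-1, 16)))) = Add(-72, Mul(8, Add(-32, -16))) = Add(-72, Mul(8, -48)) = Add(-72, -384) = -456)
Add(p, Mul(-270, Add(V, Function('j')(3, 2)))) = Add(-456, Mul(-270, Add(105, 11))) = Add(-456, Mul(-270, 116)) = Add(-456, -31320) = -31776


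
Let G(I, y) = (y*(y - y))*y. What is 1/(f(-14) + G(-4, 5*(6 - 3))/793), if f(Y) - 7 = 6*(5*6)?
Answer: 1/187 ≈ 0.0053476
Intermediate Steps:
G(I, y) = 0 (G(I, y) = (y*0)*y = 0*y = 0)
f(Y) = 187 (f(Y) = 7 + 6*(5*6) = 7 + 6*30 = 7 + 180 = 187)
1/(f(-14) + G(-4, 5*(6 - 3))/793) = 1/(187 + 0/793) = 1/(187 + 0*(1/793)) = 1/(187 + 0) = 1/187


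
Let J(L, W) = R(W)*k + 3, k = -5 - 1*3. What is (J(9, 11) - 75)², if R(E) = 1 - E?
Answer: 64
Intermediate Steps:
k = -8 (k = -5 - 3 = -8)
J(L, W) = -5 + 8*W (J(L, W) = (1 - W)*(-8) + 3 = (-8 + 8*W) + 3 = -5 + 8*W)
(J(9, 11) - 75)² = ((-5 + 8*11) - 75)² = ((-5 + 88) - 75)² = (83 - 75)² = 8² = 64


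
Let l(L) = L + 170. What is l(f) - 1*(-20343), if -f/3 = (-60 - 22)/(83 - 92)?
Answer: 61457/3 ≈ 20486.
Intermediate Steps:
f = -82/3 (f = -3*(-60 - 22)/(83 - 92) = -(-246)/(-9) = -(-246)*(-1)/9 = -3*82/9 = -82/3 ≈ -27.333)
l(L) = 170 + L
l(f) - 1*(-20343) = (170 - 82/3) - 1*(-20343) = 428/3 + 20343 = 61457/3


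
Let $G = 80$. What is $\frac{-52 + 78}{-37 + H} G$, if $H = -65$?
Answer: $- \frac{1040}{51} \approx -20.392$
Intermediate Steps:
$\frac{-52 + 78}{-37 + H} G = \frac{-52 + 78}{-37 - 65} \cdot 80 = \frac{26}{-102} \cdot 80 = 26 \left(- \frac{1}{102}\right) 80 = \left(- \frac{13}{51}\right) 80 = - \frac{1040}{51}$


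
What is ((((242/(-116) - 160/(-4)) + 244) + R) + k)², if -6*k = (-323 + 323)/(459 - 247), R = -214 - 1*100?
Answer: 3463321/3364 ≈ 1029.5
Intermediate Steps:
R = -314 (R = -214 - 100 = -314)
k = 0 (k = -(-323 + 323)/(6*(459 - 247)) = -0/212 = -⅙*0 = 0)
((((242/(-116) - 160/(-4)) + 244) + R) + k)² = ((((242/(-116) - 160/(-4)) + 244) - 314) + 0)² = ((((242*(-1/116) - 160*(-¼)) + 244) - 314) + 0)² = ((((-121/58 + 40) + 244) - 314) + 0)² = (((2199/58 + 244) - 314) + 0)² = ((16351/58 - 314) + 0)² = (-1861/58 + 0)² = (-1861/58)² = 3463321/3364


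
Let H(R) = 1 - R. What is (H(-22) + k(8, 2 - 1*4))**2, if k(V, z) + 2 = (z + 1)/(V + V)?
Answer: 112225/256 ≈ 438.38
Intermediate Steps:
k(V, z) = -2 + (1 + z)/(2*V) (k(V, z) = -2 + (z + 1)/(V + V) = -2 + (1 + z)/((2*V)) = -2 + (1 + z)*(1/(2*V)) = -2 + (1 + z)/(2*V))
(H(-22) + k(8, 2 - 1*4))**2 = ((1 - 1*(-22)) + (1/2)*(1 + (2 - 1*4) - 4*8)/8)**2 = ((1 + 22) + (1/2)*(1/8)*(1 + (2 - 4) - 32))**2 = (23 + (1/2)*(1/8)*(1 - 2 - 32))**2 = (23 + (1/2)*(1/8)*(-33))**2 = (23 - 33/16)**2 = (335/16)**2 = 112225/256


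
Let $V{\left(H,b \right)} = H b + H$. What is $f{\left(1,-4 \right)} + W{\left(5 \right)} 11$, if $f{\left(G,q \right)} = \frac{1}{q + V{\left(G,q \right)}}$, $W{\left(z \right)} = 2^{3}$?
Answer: $\frac{615}{7} \approx 87.857$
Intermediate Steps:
$W{\left(z \right)} = 8$
$V{\left(H,b \right)} = H + H b$
$f{\left(G,q \right)} = \frac{1}{q + G \left(1 + q\right)}$
$f{\left(1,-4 \right)} + W{\left(5 \right)} 11 = \frac{1}{-4 + 1 \left(1 - 4\right)} + 8 \cdot 11 = \frac{1}{-4 + 1 \left(-3\right)} + 88 = \frac{1}{-4 - 3} + 88 = \frac{1}{-7} + 88 = - \frac{1}{7} + 88 = \frac{615}{7}$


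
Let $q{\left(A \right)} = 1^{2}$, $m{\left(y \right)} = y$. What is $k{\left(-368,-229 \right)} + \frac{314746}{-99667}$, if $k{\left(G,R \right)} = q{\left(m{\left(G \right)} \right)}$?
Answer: $- \frac{215079}{99667} \approx -2.158$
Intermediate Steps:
$q{\left(A \right)} = 1$
$k{\left(G,R \right)} = 1$
$k{\left(-368,-229 \right)} + \frac{314746}{-99667} = 1 + \frac{314746}{-99667} = 1 + 314746 \left(- \frac{1}{99667}\right) = 1 - \frac{314746}{99667} = - \frac{215079}{99667}$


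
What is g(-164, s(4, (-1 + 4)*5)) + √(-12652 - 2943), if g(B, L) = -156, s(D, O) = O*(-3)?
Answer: -156 + I*√15595 ≈ -156.0 + 124.88*I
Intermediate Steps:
s(D, O) = -3*O
g(-164, s(4, (-1 + 4)*5)) + √(-12652 - 2943) = -156 + √(-12652 - 2943) = -156 + √(-15595) = -156 + I*√15595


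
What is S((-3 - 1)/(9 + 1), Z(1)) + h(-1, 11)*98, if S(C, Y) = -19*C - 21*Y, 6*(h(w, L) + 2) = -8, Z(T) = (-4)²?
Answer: -9826/15 ≈ -655.07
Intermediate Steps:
Z(T) = 16
h(w, L) = -10/3 (h(w, L) = -2 + (⅙)*(-8) = -2 - 4/3 = -10/3)
S(C, Y) = -21*Y - 19*C
S((-3 - 1)/(9 + 1), Z(1)) + h(-1, 11)*98 = (-21*16 - 19*(-3 - 1)/(9 + 1)) - 10/3*98 = (-336 - (-76)/10) - 980/3 = (-336 - 19*(-⅖)) - 980/3 = (-336 + 38/5) - 980/3 = -1642/5 - 980/3 = -9826/15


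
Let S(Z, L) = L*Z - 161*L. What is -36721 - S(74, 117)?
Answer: -26542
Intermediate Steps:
S(Z, L) = -161*L + L*Z
-36721 - S(74, 117) = -36721 - 117*(-161 + 74) = -36721 - 117*(-87) = -36721 - 1*(-10179) = -36721 + 10179 = -26542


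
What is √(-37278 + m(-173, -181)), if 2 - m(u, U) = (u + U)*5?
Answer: I*√35506 ≈ 188.43*I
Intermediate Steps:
m(u, U) = 2 - 5*U - 5*u (m(u, U) = 2 - (u + U)*5 = 2 - (U + u)*5 = 2 - (5*U + 5*u) = 2 + (-5*U - 5*u) = 2 - 5*U - 5*u)
√(-37278 + m(-173, -181)) = √(-37278 + (2 - 5*(-181) - 5*(-173))) = √(-37278 + (2 + 905 + 865)) = √(-37278 + 1772) = √(-35506) = I*√35506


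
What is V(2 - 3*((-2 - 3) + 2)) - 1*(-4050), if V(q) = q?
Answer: 4061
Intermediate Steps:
V(2 - 3*((-2 - 3) + 2)) - 1*(-4050) = (2 - 3*((-2 - 3) + 2)) - 1*(-4050) = (2 - 3*(-5 + 2)) + 4050 = (2 - 3*(-3)) + 4050 = (2 + 9) + 4050 = 11 + 4050 = 4061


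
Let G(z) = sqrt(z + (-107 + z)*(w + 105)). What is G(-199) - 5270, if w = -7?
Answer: -5270 + I*sqrt(30187) ≈ -5270.0 + 173.74*I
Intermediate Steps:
G(z) = sqrt(-10486 + 99*z) (G(z) = sqrt(z + (-107 + z)*(-7 + 105)) = sqrt(z + (-107 + z)*98) = sqrt(z + (-10486 + 98*z)) = sqrt(-10486 + 99*z))
G(-199) - 5270 = sqrt(-10486 + 99*(-199)) - 5270 = sqrt(-10486 - 19701) - 5270 = sqrt(-30187) - 5270 = I*sqrt(30187) - 5270 = -5270 + I*sqrt(30187)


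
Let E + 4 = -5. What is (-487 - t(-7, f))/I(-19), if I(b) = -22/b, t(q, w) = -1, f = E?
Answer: -4617/11 ≈ -419.73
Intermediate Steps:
E = -9 (E = -4 - 5 = -9)
f = -9
(-487 - t(-7, f))/I(-19) = (-487 - 1*(-1))/((-22/(-19))) = (-487 + 1)/((-22*(-1/19))) = -486/22/19 = -486*19/22 = -4617/11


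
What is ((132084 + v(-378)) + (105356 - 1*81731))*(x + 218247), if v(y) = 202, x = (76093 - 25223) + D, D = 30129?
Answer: 46655743106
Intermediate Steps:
x = 80999 (x = (76093 - 25223) + 30129 = 50870 + 30129 = 80999)
((132084 + v(-378)) + (105356 - 1*81731))*(x + 218247) = ((132084 + 202) + (105356 - 1*81731))*(80999 + 218247) = (132286 + (105356 - 81731))*299246 = (132286 + 23625)*299246 = 155911*299246 = 46655743106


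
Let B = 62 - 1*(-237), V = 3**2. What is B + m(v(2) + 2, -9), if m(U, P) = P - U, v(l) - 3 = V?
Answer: 276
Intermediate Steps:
V = 9
v(l) = 12 (v(l) = 3 + 9 = 12)
B = 299 (B = 62 + 237 = 299)
B + m(v(2) + 2, -9) = 299 + (-9 - (12 + 2)) = 299 + (-9 - 1*14) = 299 + (-9 - 14) = 299 - 23 = 276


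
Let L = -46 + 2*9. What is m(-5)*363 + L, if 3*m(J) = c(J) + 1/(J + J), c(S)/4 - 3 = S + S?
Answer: -34281/10 ≈ -3428.1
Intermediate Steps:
c(S) = 12 + 8*S (c(S) = 12 + 4*(S + S) = 12 + 4*(2*S) = 12 + 8*S)
m(J) = 4 + 1/(6*J) + 8*J/3 (m(J) = ((12 + 8*J) + 1/(J + J))/3 = ((12 + 8*J) + 1/(2*J))/3 = (12 + 1/(2*J) + 8*J)/3 = 4 + 1/(6*J) + 8*J/3)
L = -28 (L = -46 + 18 = -28)
m(-5)*363 + L = (4 + (1/6)/(-5) + (8/3)*(-5))*363 - 28 = (4 + (1/6)*(-1/5) - 40/3)*363 - 28 = (4 - 1/30 - 40/3)*363 - 28 = -281/30*363 - 28 = -34001/10 - 28 = -34281/10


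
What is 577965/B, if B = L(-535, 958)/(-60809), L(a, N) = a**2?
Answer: -7029094737/57245 ≈ -1.2279e+5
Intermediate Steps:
B = -286225/60809 (B = (-535)**2/(-60809) = 286225*(-1/60809) = -286225/60809 ≈ -4.7070)
577965/B = 577965/(-286225/60809) = 577965*(-60809/286225) = -7029094737/57245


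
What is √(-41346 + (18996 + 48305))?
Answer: √25955 ≈ 161.11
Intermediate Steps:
√(-41346 + (18996 + 48305)) = √(-41346 + 67301) = √25955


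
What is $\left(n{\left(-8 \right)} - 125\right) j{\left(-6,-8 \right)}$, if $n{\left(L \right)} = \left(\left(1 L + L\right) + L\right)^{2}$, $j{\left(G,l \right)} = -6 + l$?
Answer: $-6314$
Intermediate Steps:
$n{\left(L \right)} = 9 L^{2}$ ($n{\left(L \right)} = \left(\left(L + L\right) + L\right)^{2} = \left(2 L + L\right)^{2} = \left(3 L\right)^{2} = 9 L^{2}$)
$\left(n{\left(-8 \right)} - 125\right) j{\left(-6,-8 \right)} = \left(9 \left(-8\right)^{2} - 125\right) \left(-6 - 8\right) = \left(9 \cdot 64 - 125\right) \left(-14\right) = \left(576 - 125\right) \left(-14\right) = 451 \left(-14\right) = -6314$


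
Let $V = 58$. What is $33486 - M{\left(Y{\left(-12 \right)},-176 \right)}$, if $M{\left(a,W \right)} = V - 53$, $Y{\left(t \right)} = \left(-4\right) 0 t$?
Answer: $33481$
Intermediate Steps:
$Y{\left(t \right)} = 0$ ($Y{\left(t \right)} = 0 t = 0$)
$M{\left(a,W \right)} = 5$ ($M{\left(a,W \right)} = 58 - 53 = 5$)
$33486 - M{\left(Y{\left(-12 \right)},-176 \right)} = 33486 - 5 = 33481$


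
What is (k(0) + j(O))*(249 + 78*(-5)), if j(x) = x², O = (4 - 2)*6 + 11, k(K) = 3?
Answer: -75012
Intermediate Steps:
O = 23 (O = 2*6 + 11 = 12 + 11 = 23)
(k(0) + j(O))*(249 + 78*(-5)) = (3 + 23²)*(249 + 78*(-5)) = (3 + 529)*(249 - 390) = 532*(-141) = -75012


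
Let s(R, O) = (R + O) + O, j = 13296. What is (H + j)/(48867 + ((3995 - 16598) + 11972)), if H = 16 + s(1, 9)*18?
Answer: 6827/24118 ≈ 0.28307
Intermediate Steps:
s(R, O) = R + 2*O (s(R, O) = (O + R) + O = R + 2*O)
H = 358 (H = 16 + (1 + 2*9)*18 = 16 + (1 + 18)*18 = 16 + 19*18 = 16 + 342 = 358)
(H + j)/(48867 + ((3995 - 16598) + 11972)) = (358 + 13296)/(48867 + ((3995 - 16598) + 11972)) = 13654/(48867 + (-12603 + 11972)) = 13654/(48867 - 631) = 13654/48236 = 13654*(1/48236) = 6827/24118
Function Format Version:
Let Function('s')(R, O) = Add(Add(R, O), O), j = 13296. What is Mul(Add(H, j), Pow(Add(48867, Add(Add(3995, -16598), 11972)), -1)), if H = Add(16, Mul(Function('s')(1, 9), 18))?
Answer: Rational(6827, 24118) ≈ 0.28307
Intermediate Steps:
Function('s')(R, O) = Add(R, Mul(2, O)) (Function('s')(R, O) = Add(Add(O, R), O) = Add(R, Mul(2, O)))
H = 358 (H = Add(16, Mul(Add(1, Mul(2, 9)), 18)) = Add(16, Mul(Add(1, 18), 18)) = Add(16, Mul(19, 18)) = Add(16, 342) = 358)
Mul(Add(H, j), Pow(Add(48867, Add(Add(3995, -16598), 11972)), -1)) = Mul(Add(358, 13296), Pow(Add(48867, Add(Add(3995, -16598), 11972)), -1)) = Mul(13654, Pow(Add(48867, Add(-12603, 11972)), -1)) = Mul(13654, Pow(Add(48867, -631), -1)) = Mul(13654, Pow(48236, -1)) = Mul(13654, Rational(1, 48236)) = Rational(6827, 24118)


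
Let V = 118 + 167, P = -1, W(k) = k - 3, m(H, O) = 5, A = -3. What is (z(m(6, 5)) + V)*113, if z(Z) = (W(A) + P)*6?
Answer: 27459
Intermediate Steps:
W(k) = -3 + k
V = 285
z(Z) = -42 (z(Z) = ((-3 - 3) - 1)*6 = (-6 - 1)*6 = -7*6 = -42)
(z(m(6, 5)) + V)*113 = (-42 + 285)*113 = 243*113 = 27459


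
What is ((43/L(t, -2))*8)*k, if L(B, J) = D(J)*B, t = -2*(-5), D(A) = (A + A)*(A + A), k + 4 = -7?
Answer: -473/20 ≈ -23.650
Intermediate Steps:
k = -11 (k = -4 - 7 = -11)
D(A) = 4*A² (D(A) = (2*A)*(2*A) = 4*A²)
t = 10
L(B, J) = 4*B*J² (L(B, J) = (4*J²)*B = 4*B*J²)
((43/L(t, -2))*8)*k = ((43/((4*10*(-2)²)))*8)*(-11) = ((43/((4*10*4)))*8)*(-11) = ((43/160)*8)*(-11) = (43/20)*(-11) = -473/20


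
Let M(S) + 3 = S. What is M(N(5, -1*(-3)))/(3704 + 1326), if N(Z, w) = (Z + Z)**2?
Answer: 97/5030 ≈ 0.019284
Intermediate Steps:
N(Z, w) = 4*Z**2 (N(Z, w) = (2*Z)**2 = 4*Z**2)
M(S) = -3 + S
M(N(5, -1*(-3)))/(3704 + 1326) = (-3 + 4*5**2)/(3704 + 1326) = (-3 + 4*25)/5030 = (-3 + 100)*(1/5030) = 97*(1/5030) = 97/5030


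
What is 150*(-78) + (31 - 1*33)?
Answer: -11702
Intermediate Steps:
150*(-78) + (31 - 1*33) = -11700 + (31 - 33) = -11700 - 2 = -11702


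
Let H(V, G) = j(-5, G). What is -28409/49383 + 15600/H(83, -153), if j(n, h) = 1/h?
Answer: -117867372809/49383 ≈ -2.3868e+6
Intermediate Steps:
H(V, G) = 1/G
-28409/49383 + 15600/H(83, -153) = -28409/49383 + 15600/(1/(-153)) = -28409*1/49383 + 15600/(-1/153) = -28409/49383 + 15600*(-153) = -28409/49383 - 2386800 = -117867372809/49383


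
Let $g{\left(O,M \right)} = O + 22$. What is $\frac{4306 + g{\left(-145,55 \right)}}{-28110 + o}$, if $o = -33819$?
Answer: $- \frac{4183}{61929} \approx -0.067545$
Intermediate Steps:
$g{\left(O,M \right)} = 22 + O$
$\frac{4306 + g{\left(-145,55 \right)}}{-28110 + o} = \frac{4306 + \left(22 - 145\right)}{-28110 - 33819} = \frac{4306 - 123}{-61929} = 4183 \left(- \frac{1}{61929}\right) = - \frac{4183}{61929}$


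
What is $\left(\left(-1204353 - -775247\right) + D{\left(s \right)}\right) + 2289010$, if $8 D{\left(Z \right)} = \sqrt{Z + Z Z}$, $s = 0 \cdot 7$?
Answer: $1859904$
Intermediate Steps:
$s = 0$
$D{\left(Z \right)} = \frac{\sqrt{Z + Z^{2}}}{8}$ ($D{\left(Z \right)} = \frac{\sqrt{Z + Z Z}}{8} = \frac{\sqrt{Z + Z^{2}}}{8}$)
$\left(\left(-1204353 - -775247\right) + D{\left(s \right)}\right) + 2289010 = \left(\left(-1204353 - -775247\right) + \frac{\sqrt{0 \left(1 + 0\right)}}{8}\right) + 2289010 = \left(\left(-1204353 + 775247\right) + \frac{\sqrt{0 \cdot 1}}{8}\right) + 2289010 = \left(-429106 + \frac{\sqrt{0}}{8}\right) + 2289010 = \left(-429106 + \frac{1}{8} \cdot 0\right) + 2289010 = \left(-429106 + 0\right) + 2289010 = -429106 + 2289010 = 1859904$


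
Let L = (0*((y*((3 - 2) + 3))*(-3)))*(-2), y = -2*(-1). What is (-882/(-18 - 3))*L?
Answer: 0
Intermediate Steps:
y = 2
L = 0 (L = (0*((2*((3 - 2) + 3))*(-3)))*(-2) = (0*((2*(1 + 3))*(-3)))*(-2) = (0*((2*4)*(-3)))*(-2) = (0*(8*(-3)))*(-2) = (0*(-24))*(-2) = 0*(-2) = 0)
(-882/(-18 - 3))*L = -882/(-18 - 3)*0 = -882/(-21)*0 = -882*(-1/21)*0 = 42*0 = 0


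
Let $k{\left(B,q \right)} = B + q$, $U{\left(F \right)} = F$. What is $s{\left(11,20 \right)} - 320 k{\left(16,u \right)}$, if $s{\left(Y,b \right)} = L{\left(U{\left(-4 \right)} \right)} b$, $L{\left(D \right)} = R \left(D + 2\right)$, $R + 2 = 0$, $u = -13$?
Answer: $-880$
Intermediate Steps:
$R = -2$ ($R = -2 + 0 = -2$)
$L{\left(D \right)} = -4 - 2 D$ ($L{\left(D \right)} = - 2 \left(D + 2\right) = - 2 \left(2 + D\right) = -4 - 2 D$)
$s{\left(Y,b \right)} = 4 b$ ($s{\left(Y,b \right)} = \left(-4 - -8\right) b = \left(-4 + 8\right) b = 4 b$)
$s{\left(11,20 \right)} - 320 k{\left(16,u \right)} = 4 \cdot 20 - 320 \left(16 - 13\right) = 80 - 960 = -880$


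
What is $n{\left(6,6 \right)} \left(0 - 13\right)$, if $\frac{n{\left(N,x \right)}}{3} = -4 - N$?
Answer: $390$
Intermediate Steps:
$n{\left(N,x \right)} = -12 - 3 N$ ($n{\left(N,x \right)} = 3 \left(-4 - N\right) = -12 - 3 N$)
$n{\left(6,6 \right)} \left(0 - 13\right) = \left(-12 - 18\right) \left(0 - 13\right) = \left(-12 - 18\right) \left(-13\right) = \left(-30\right) \left(-13\right) = 390$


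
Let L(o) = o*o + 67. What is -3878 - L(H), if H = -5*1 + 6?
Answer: -3946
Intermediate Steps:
H = 1 (H = -5 + 6 = 1)
L(o) = 67 + o**2 (L(o) = o**2 + 67 = 67 + o**2)
-3878 - L(H) = -3878 - (67 + 1**2) = -3878 - (67 + 1) = -3878 - 1*68 = -3878 - 68 = -3946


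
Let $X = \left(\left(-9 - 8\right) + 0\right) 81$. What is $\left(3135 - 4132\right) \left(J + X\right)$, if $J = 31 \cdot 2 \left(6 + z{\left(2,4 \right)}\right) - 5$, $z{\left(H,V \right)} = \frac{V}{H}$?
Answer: $883342$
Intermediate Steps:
$X = -1377$ ($X = \left(-17 + 0\right) 81 = \left(-17\right) 81 = -1377$)
$J = 491$ ($J = 31 \cdot 2 \left(6 + \frac{4}{2}\right) - 5 = 31 \cdot 2 \left(6 + 4 \cdot \frac{1}{2}\right) - 5 = 31 \cdot 2 \left(6 + 2\right) - 5 = 31 \cdot 2 \cdot 8 - 5 = 31 \cdot 16 - 5 = 496 - 5 = 491$)
$\left(3135 - 4132\right) \left(J + X\right) = \left(3135 - 4132\right) \left(491 - 1377\right) = \left(-997\right) \left(-886\right) = 883342$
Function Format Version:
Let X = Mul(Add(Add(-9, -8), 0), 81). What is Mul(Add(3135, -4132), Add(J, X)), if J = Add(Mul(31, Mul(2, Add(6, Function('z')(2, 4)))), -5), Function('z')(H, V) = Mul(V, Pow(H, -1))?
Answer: 883342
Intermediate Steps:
X = -1377 (X = Mul(Add(-17, 0), 81) = Mul(-17, 81) = -1377)
J = 491 (J = Add(Mul(31, Mul(2, Add(6, Mul(4, Pow(2, -1))))), -5) = Add(Mul(31, Mul(2, Add(6, Mul(4, Rational(1, 2))))), -5) = Add(Mul(31, Mul(2, Add(6, 2))), -5) = Add(Mul(31, Mul(2, 8)), -5) = Add(Mul(31, 16), -5) = Add(496, -5) = 491)
Mul(Add(3135, -4132), Add(J, X)) = Mul(Add(3135, -4132), Add(491, -1377)) = Mul(-997, -886) = 883342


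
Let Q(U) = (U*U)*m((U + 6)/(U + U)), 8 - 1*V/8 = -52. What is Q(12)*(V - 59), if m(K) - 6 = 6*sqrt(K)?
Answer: 363744 + 181872*sqrt(3) ≈ 6.7876e+5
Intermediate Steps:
V = 480 (V = 64 - 8*(-52) = 64 + 416 = 480)
m(K) = 6 + 6*sqrt(K)
Q(U) = U**2*(6 + 3*sqrt(2)*sqrt((6 + U)/U)) (Q(U) = (U*U)*(6 + 6*sqrt((U + 6)/(U + U))) = U**2*(6 + 6*sqrt((6 + U)/((2*U)))) = U**2*(6 + 6*sqrt((6 + U)*(1/(2*U)))) = U**2*(6 + 6*sqrt((6 + U)/(2*U))) = U**2*(6 + 6*(sqrt(2)*sqrt((6 + U)/U)/2)) = U**2*(6 + 3*sqrt(2)*sqrt((6 + U)/U)))
Q(12)*(V - 59) = (3*12**2*(2 + sqrt(2)*sqrt((6 + 12)/12)))*(480 - 59) = (3*144*(2 + sqrt(2)*sqrt((1/12)*18)))*421 = (3*144*(2 + sqrt(2)*sqrt(3/2)))*421 = (3*144*(2 + sqrt(2)*(sqrt(6)/2)))*421 = (3*144*(2 + sqrt(3)))*421 = (864 + 432*sqrt(3))*421 = 363744 + 181872*sqrt(3)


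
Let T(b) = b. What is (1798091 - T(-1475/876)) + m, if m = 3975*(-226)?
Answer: 788174591/876 ≈ 8.9974e+5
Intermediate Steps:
m = -898350
(1798091 - T(-1475/876)) + m = (1798091 - (-1475)/876) - 898350 = (1798091 - 1*(-1475/876)) - 898350 = (1798091 + 1475/876) - 898350 = 1575129191/876 - 898350 = 788174591/876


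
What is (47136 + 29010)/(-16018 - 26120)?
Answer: -12691/7023 ≈ -1.8071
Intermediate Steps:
(47136 + 29010)/(-16018 - 26120) = 76146/(-42138) = 76146*(-1/42138) = -12691/7023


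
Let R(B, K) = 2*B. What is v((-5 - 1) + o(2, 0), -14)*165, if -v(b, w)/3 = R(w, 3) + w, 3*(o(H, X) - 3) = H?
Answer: 20790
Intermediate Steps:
o(H, X) = 3 + H/3
v(b, w) = -9*w (v(b, w) = -3*(2*w + w) = -9*w)
v((-5 - 1) + o(2, 0), -14)*165 = -9*(-14)*165 = 126*165 = 20790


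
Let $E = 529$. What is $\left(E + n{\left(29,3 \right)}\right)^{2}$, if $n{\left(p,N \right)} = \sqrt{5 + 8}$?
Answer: $\left(529 + \sqrt{13}\right)^{2} \approx 2.8367 \cdot 10^{5}$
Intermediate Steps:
$n{\left(p,N \right)} = \sqrt{13}$
$\left(E + n{\left(29,3 \right)}\right)^{2} = \left(529 + \sqrt{13}\right)^{2}$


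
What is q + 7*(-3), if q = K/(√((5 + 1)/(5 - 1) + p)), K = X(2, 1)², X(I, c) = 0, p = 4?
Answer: -21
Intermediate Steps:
K = 0 (K = 0² = 0)
q = 0 (q = 0/(√((5 + 1)/(5 - 1) + 4)) = 0/(√(6/4 + 4)) = 0/(√(6*(¼) + 4)) = 0/(√(3/2 + 4)) = 0/(√(11/2)) = 0/((√22/2)) = 0*(√22/11) = 0)
q + 7*(-3) = 0 + 7*(-3) = 0 - 21 = -21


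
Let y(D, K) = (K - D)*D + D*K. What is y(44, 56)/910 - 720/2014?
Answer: 1342672/458185 ≈ 2.9304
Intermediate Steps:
y(D, K) = D*K + D*(K - D) (y(D, K) = D*(K - D) + D*K = D*K + D*(K - D))
y(44, 56)/910 - 720/2014 = (44*(-1*44 + 2*56))/910 - 720/2014 = (44*(-44 + 112))*(1/910) - 720*1/2014 = (44*68)*(1/910) - 360/1007 = 2992*(1/910) - 360/1007 = 1496/455 - 360/1007 = 1342672/458185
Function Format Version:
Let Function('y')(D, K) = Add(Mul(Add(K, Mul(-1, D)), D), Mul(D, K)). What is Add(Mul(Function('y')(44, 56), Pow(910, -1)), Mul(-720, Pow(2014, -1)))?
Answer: Rational(1342672, 458185) ≈ 2.9304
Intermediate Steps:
Function('y')(D, K) = Add(Mul(D, K), Mul(D, Add(K, Mul(-1, D)))) (Function('y')(D, K) = Add(Mul(D, Add(K, Mul(-1, D))), Mul(D, K)) = Add(Mul(D, K), Mul(D, Add(K, Mul(-1, D)))))
Add(Mul(Function('y')(44, 56), Pow(910, -1)), Mul(-720, Pow(2014, -1))) = Add(Mul(Mul(44, Add(Mul(-1, 44), Mul(2, 56))), Pow(910, -1)), Mul(-720, Pow(2014, -1))) = Add(Mul(Mul(44, Add(-44, 112)), Rational(1, 910)), Mul(-720, Rational(1, 2014))) = Add(Mul(Mul(44, 68), Rational(1, 910)), Rational(-360, 1007)) = Add(Mul(2992, Rational(1, 910)), Rational(-360, 1007)) = Add(Rational(1496, 455), Rational(-360, 1007)) = Rational(1342672, 458185)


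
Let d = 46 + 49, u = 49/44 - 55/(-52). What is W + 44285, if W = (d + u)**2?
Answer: 4394675541/81796 ≈ 53727.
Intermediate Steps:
u = 621/286 (u = 49*(1/44) - 55*(-1/52) = 49/44 + 55/52 = 621/286 ≈ 2.1713)
d = 95
W = 772339681/81796 (W = (95 + 621/286)**2 = (27791/286)**2 = 772339681/81796 ≈ 9442.3)
W + 44285 = 772339681/81796 + 44285 = 4394675541/81796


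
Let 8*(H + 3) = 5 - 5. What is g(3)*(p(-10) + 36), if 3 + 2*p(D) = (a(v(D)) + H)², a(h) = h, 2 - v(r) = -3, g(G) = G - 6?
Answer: -219/2 ≈ -109.50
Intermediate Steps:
g(G) = -6 + G
v(r) = 5 (v(r) = 2 - 1*(-3) = 2 + 3 = 5)
H = -3 (H = -3 + (5 - 5)/8 = -3 + (⅛)*0 = -3 + 0 = -3)
p(D) = ½ (p(D) = -3/2 + (5 - 3)²/2 = -3/2 + (½)*2² = -3/2 + (½)*4 = -3/2 + 2 = ½)
g(3)*(p(-10) + 36) = (-6 + 3)*(½ + 36) = -3*73/2 = -219/2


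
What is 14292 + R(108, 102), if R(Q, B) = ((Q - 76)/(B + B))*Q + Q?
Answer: 245088/17 ≈ 14417.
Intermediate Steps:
R(Q, B) = Q + Q*(-76 + Q)/(2*B) (R(Q, B) = ((-76 + Q)/((2*B)))*Q + Q = ((-76 + Q)*(1/(2*B)))*Q + Q = ((-76 + Q)/(2*B))*Q + Q = Q*(-76 + Q)/(2*B) + Q = Q + Q*(-76 + Q)/(2*B))
14292 + R(108, 102) = 14292 + (1/2)*108*(-76 + 108 + 2*102)/102 = 14292 + (1/2)*108*(1/102)*(-76 + 108 + 204) = 14292 + (1/2)*108*(1/102)*236 = 14292 + 2124/17 = 245088/17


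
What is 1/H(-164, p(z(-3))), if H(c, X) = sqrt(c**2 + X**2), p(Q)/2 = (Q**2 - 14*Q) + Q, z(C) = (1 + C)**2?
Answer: sqrt(2005)/8020 ≈ 0.0055832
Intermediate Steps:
p(Q) = -26*Q + 2*Q**2 (p(Q) = 2*((Q**2 - 14*Q) + Q) = 2*(Q**2 - 13*Q) = -26*Q + 2*Q**2)
H(c, X) = sqrt(X**2 + c**2)
1/H(-164, p(z(-3))) = 1/(sqrt((2*(1 - 3)**2*(-13 + (1 - 3)**2))**2 + (-164)**2)) = 1/(sqrt((2*(-2)**2*(-13 + (-2)**2))**2 + 26896)) = 1/(sqrt((2*4*(-13 + 4))**2 + 26896)) = 1/(sqrt((2*4*(-9))**2 + 26896)) = 1/(sqrt((-72)**2 + 26896)) = 1/(sqrt(5184 + 26896)) = 1/(sqrt(32080)) = 1/(4*sqrt(2005)) = sqrt(2005)/8020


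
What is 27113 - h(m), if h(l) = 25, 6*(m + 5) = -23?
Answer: 27088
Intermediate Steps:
m = -53/6 (m = -5 + (1/6)*(-23) = -5 - 23/6 = -53/6 ≈ -8.8333)
27113 - h(m) = 27113 - 1*25 = 27113 - 25 = 27088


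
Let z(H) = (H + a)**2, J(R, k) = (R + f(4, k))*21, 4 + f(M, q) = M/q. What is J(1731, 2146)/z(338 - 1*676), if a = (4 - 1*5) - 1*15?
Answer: 4323837/14940452 ≈ 0.28940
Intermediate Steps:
f(M, q) = -4 + M/q
a = -16 (a = (4 - 5) - 15 = -1 - 15 = -16)
J(R, k) = -84 + 21*R + 84/k (J(R, k) = (R + (-4 + 4/k))*21 = (-4 + R + 4/k)*21 = -84 + 21*R + 84/k)
z(H) = (-16 + H)**2 (z(H) = (H - 16)**2 = (-16 + H)**2)
J(1731, 2146)/z(338 - 1*676) = (-84 + 21*1731 + 84/2146)/((-16 + (338 - 1*676))**2) = (-84 + 36351 + 84*(1/2146))/((-16 + (338 - 676))**2) = (-84 + 36351 + 42/1073)/((-16 - 338)**2) = 38914533/(1073*((-354)**2)) = (38914533/1073)/125316 = (38914533/1073)*(1/125316) = 4323837/14940452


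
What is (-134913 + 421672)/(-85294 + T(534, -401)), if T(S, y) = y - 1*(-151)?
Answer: -286759/85544 ≈ -3.3522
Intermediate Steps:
T(S, y) = 151 + y (T(S, y) = y + 151 = 151 + y)
(-134913 + 421672)/(-85294 + T(534, -401)) = (-134913 + 421672)/(-85294 + (151 - 401)) = 286759/(-85294 - 250) = 286759/(-85544) = 286759*(-1/85544) = -286759/85544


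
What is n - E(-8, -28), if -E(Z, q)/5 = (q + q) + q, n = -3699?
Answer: -4119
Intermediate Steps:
E(Z, q) = -15*q (E(Z, q) = -5*((q + q) + q) = -5*(2*q + q) = -15*q)
n - E(-8, -28) = -3699 - (-15)*(-28) = -3699 - 1*420 = -3699 - 420 = -4119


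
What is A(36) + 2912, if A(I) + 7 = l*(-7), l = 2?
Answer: 2891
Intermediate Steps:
A(I) = -21 (A(I) = -7 + 2*(-7) = -7 - 14 = -21)
A(36) + 2912 = -21 + 2912 = 2891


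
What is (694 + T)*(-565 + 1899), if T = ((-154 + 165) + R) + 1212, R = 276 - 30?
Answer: 2885442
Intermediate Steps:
R = 246
T = 1469 (T = ((-154 + 165) + 246) + 1212 = (11 + 246) + 1212 = 257 + 1212 = 1469)
(694 + T)*(-565 + 1899) = (694 + 1469)*(-565 + 1899) = 2163*1334 = 2885442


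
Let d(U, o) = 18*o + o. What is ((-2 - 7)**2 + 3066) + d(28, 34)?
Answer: 3793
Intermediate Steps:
d(U, o) = 19*o
((-2 - 7)**2 + 3066) + d(28, 34) = ((-2 - 7)**2 + 3066) + 19*34 = ((-9)**2 + 3066) + 646 = (81 + 3066) + 646 = 3147 + 646 = 3793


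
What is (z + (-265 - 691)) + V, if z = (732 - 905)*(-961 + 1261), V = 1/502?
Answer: -26533711/502 ≈ -52856.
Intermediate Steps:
V = 1/502 ≈ 0.0019920
z = -51900 (z = -173*300 = -51900)
(z + (-265 - 691)) + V = (-51900 + (-265 - 691)) + 1/502 = (-51900 - 956) + 1/502 = -52856 + 1/502 = -26533711/502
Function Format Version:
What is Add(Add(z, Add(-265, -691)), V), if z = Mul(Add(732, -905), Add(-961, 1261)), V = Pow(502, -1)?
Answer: Rational(-26533711, 502) ≈ -52856.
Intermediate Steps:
V = Rational(1, 502) ≈ 0.0019920
z = -51900 (z = Mul(-173, 300) = -51900)
Add(Add(z, Add(-265, -691)), V) = Add(Add(-51900, Add(-265, -691)), Rational(1, 502)) = Add(Add(-51900, -956), Rational(1, 502)) = Add(-52856, Rational(1, 502)) = Rational(-26533711, 502)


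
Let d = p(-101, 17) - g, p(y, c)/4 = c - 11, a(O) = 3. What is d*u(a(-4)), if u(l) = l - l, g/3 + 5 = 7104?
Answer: 0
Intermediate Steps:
g = 21297 (g = -15 + 3*7104 = -15 + 21312 = 21297)
p(y, c) = -44 + 4*c (p(y, c) = 4*(c - 11) = 4*(-11 + c) = -44 + 4*c)
d = -21273 (d = (-44 + 4*17) - 1*21297 = (-44 + 68) - 21297 = 24 - 21297 = -21273)
u(l) = 0
d*u(a(-4)) = -21273*0 = 0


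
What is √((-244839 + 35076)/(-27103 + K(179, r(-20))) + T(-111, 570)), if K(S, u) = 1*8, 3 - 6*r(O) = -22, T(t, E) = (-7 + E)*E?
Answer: √235598238041235/27095 ≈ 566.50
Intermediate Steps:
T(t, E) = E*(-7 + E)
r(O) = 25/6 (r(O) = ½ - ⅙*(-22) = ½ + 11/3 = 25/6)
K(S, u) = 8
√((-244839 + 35076)/(-27103 + K(179, r(-20))) + T(-111, 570)) = √((-244839 + 35076)/(-27103 + 8) + 570*(-7 + 570)) = √(-209763/(-27095) + 570*563) = √(-209763*(-1/27095) + 320910) = √(209763/27095 + 320910) = √(8695266213/27095) = √235598238041235/27095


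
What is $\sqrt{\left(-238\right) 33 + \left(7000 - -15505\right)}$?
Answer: $7 \sqrt{299} \approx 121.04$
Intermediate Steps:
$\sqrt{\left(-238\right) 33 + \left(7000 - -15505\right)} = \sqrt{-7854 + \left(7000 + 15505\right)} = \sqrt{-7854 + 22505} = \sqrt{14651} = 7 \sqrt{299}$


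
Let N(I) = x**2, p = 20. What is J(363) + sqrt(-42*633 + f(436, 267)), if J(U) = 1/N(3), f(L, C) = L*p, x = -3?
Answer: 1/9 + I*sqrt(17866) ≈ 0.11111 + 133.66*I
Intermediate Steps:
f(L, C) = 20*L (f(L, C) = L*20 = 20*L)
N(I) = 9 (N(I) = (-3)**2 = 9)
J(U) = 1/9
J(363) + sqrt(-42*633 + f(436, 267)) = 1/9 + sqrt(-42*633 + 20*436) = 1/9 + sqrt(-26586 + 8720) = 1/9 + sqrt(-17866) = 1/9 + I*sqrt(17866)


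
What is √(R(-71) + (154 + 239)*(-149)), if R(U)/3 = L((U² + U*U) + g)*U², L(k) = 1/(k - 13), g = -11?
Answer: I*√5923670998614/10058 ≈ 241.98*I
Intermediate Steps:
L(k) = 1/(-13 + k)
R(U) = 3*U²/(-24 + 2*U²) (R(U) = 3*(U²/(-13 + ((U² + U*U) - 11))) = 3*(U²/(-13 + ((U² + U²) - 11))) = 3*(U²/(-13 + (2*U² - 11))) = 3*(U²/(-13 + (-11 + 2*U²))) = 3*(U²/(-24 + 2*U²)) = 3*U²/(-24 + 2*U²))
√(R(-71) + (154 + 239)*(-149)) = √((3/2)*(-71)²/(-12 + (-71)²) + (154 + 239)*(-149)) = √((3/2)*5041/(-12 + 5041) + 393*(-149)) = √((3/2)*5041/5029 - 58557) = √((3/2)*5041*(1/5029) - 58557) = √(15123/10058 - 58557) = √(-588951183/10058) = I*√5923670998614/10058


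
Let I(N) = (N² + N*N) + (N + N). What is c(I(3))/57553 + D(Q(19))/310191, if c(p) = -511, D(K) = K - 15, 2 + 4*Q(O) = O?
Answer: -636505183/71409690492 ≈ -0.0089134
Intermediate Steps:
Q(O) = -½ + O/4
I(N) = 2*N + 2*N² (I(N) = (N² + N²) + 2*N = 2*N² + 2*N = 2*N + 2*N²)
D(K) = -15 + K
c(I(3))/57553 + D(Q(19))/310191 = -511/57553 + (-15 + (-½ + (¼)*19))/310191 = -511*1/57553 + (-15 + (-½ + 19/4))*(1/310191) = -511/57553 + (-15 + 17/4)*(1/310191) = -511/57553 - 43/4*1/310191 = -511/57553 - 43/1240764 = -636505183/71409690492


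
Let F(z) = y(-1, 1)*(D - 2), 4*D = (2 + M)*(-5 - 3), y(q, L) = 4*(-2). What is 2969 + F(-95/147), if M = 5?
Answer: 3097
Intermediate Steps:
y(q, L) = -8
D = -14 (D = ((2 + 5)*(-5 - 3))/4 = (7*(-8))/4 = (¼)*(-56) = -14)
F(z) = 128 (F(z) = -8*(-14 - 2) = -8*(-16) = 128)
2969 + F(-95/147) = 2969 + 128 = 3097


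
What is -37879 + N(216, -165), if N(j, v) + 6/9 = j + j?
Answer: -112343/3 ≈ -37448.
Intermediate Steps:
N(j, v) = -⅔ + 2*j (N(j, v) = -⅔ + (j + j) = -⅔ + 2*j)
-37879 + N(216, -165) = -37879 + (-⅔ + 2*216) = -37879 + (-⅔ + 432) = -37879 + 1294/3 = -112343/3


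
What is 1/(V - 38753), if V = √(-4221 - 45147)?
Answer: -3523/136531307 - 2*I*√102/136531307 ≈ -2.5804e-5 - 1.4794e-7*I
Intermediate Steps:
V = 22*I*√102 (V = √(-49368) = 22*I*√102 ≈ 222.19*I)
1/(V - 38753) = 1/(22*I*√102 - 38753) = 1/(-38753 + 22*I*√102)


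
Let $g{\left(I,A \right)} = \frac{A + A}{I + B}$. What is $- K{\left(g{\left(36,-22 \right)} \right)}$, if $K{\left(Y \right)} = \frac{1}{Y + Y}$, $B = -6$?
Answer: $\frac{15}{44} \approx 0.34091$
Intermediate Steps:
$g{\left(I,A \right)} = \frac{2 A}{-6 + I}$ ($g{\left(I,A \right)} = \frac{A + A}{I - 6} = \frac{2 A}{-6 + I}$)
$K{\left(Y \right)} = \frac{1}{2 Y}$
$- K{\left(g{\left(36,-22 \right)} \right)} = - \frac{1}{2 \cdot 2 \left(-22\right) \frac{1}{-6 + 36}} = - \frac{1}{2 \cdot 2 \left(-22\right) \frac{1}{30}} = - \frac{1}{2 \left(- \frac{22}{15}\right)} = - \frac{-15}{2 \cdot 22} = \left(-1\right) \left(- \frac{15}{44}\right) = \frac{15}{44}$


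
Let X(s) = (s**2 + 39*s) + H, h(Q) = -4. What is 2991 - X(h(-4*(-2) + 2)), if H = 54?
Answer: 3077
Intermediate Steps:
X(s) = 54 + s**2 + 39*s (X(s) = (s**2 + 39*s) + 54 = 54 + s**2 + 39*s)
2991 - X(h(-4*(-2) + 2)) = 2991 - (54 + (-4)**2 + 39*(-4)) = 2991 - (54 + 16 - 156) = 2991 - 1*(-86) = 2991 + 86 = 3077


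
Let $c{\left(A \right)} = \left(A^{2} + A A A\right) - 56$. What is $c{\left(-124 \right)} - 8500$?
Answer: $-1899804$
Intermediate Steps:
$c{\left(A \right)} = -56 + A^{2} + A^{3}$ ($c{\left(A \right)} = \left(A^{2} + A^{2} A\right) - 56 = \left(A^{2} + A^{3}\right) - 56 = -56 + A^{2} + A^{3}$)
$c{\left(-124 \right)} - 8500 = \left(-56 + \left(-124\right)^{2} + \left(-124\right)^{3}\right) - 8500 = \left(-56 + 15376 - 1906624\right) - 8500 = -1891304 - 8500 = -1899804$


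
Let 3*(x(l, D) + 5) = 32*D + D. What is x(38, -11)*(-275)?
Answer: 34650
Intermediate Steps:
x(l, D) = -5 + 11*D (x(l, D) = -5 + (32*D + D)/3 = -5 + (33*D)/3 = -5 + 11*D)
x(38, -11)*(-275) = (-5 + 11*(-11))*(-275) = (-5 - 121)*(-275) = -126*(-275) = 34650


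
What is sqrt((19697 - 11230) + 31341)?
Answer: 8*sqrt(622) ≈ 199.52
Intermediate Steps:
sqrt((19697 - 11230) + 31341) = sqrt(8467 + 31341) = sqrt(39808) = 8*sqrt(622)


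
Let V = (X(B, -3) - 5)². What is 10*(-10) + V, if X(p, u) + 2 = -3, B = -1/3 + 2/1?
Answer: 0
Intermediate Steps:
B = 5/3 (B = -1*⅓ + 2*1 = -⅓ + 2 = 5/3 ≈ 1.6667)
X(p, u) = -5 (X(p, u) = -2 - 3 = -5)
V = 100 (V = (-5 - 5)² = (-10)² = 100)
10*(-10) + V = 10*(-10) + 100 = -100 + 100 = 0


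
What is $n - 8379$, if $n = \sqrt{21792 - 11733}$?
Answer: $-8379 + \sqrt{10059} \approx -8278.7$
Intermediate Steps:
$n = \sqrt{10059} \approx 100.29$
$n - 8379 = \sqrt{10059} - 8379 = -8379 + \sqrt{10059}$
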